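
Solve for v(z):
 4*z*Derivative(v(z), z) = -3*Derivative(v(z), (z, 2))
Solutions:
 v(z) = C1 + C2*erf(sqrt(6)*z/3)


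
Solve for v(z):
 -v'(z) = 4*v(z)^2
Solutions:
 v(z) = 1/(C1 + 4*z)


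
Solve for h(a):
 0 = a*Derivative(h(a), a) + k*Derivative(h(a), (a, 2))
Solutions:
 h(a) = C1 + C2*sqrt(k)*erf(sqrt(2)*a*sqrt(1/k)/2)


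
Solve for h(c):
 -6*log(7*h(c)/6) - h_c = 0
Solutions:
 -Integral(1/(-log(_y) - log(7) + log(6)), (_y, h(c)))/6 = C1 - c


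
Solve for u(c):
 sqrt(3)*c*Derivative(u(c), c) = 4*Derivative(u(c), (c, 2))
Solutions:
 u(c) = C1 + C2*erfi(sqrt(2)*3^(1/4)*c/4)


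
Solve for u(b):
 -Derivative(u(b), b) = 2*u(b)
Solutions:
 u(b) = C1*exp(-2*b)


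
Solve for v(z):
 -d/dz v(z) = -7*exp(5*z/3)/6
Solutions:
 v(z) = C1 + 7*exp(5*z/3)/10


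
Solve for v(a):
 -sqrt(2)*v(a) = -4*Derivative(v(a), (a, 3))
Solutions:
 v(a) = C3*exp(sqrt(2)*a/2) + (C1*sin(sqrt(6)*a/4) + C2*cos(sqrt(6)*a/4))*exp(-sqrt(2)*a/4)


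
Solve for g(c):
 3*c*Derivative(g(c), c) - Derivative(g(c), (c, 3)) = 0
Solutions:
 g(c) = C1 + Integral(C2*airyai(3^(1/3)*c) + C3*airybi(3^(1/3)*c), c)


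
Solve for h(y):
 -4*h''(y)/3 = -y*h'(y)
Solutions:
 h(y) = C1 + C2*erfi(sqrt(6)*y/4)


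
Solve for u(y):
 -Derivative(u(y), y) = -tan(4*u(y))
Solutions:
 u(y) = -asin(C1*exp(4*y))/4 + pi/4
 u(y) = asin(C1*exp(4*y))/4


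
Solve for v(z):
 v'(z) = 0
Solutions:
 v(z) = C1


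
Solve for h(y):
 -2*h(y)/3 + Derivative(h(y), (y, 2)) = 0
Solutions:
 h(y) = C1*exp(-sqrt(6)*y/3) + C2*exp(sqrt(6)*y/3)


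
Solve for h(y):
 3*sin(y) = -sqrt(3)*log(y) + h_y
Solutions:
 h(y) = C1 + sqrt(3)*y*(log(y) - 1) - 3*cos(y)


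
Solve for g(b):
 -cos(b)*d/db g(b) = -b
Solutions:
 g(b) = C1 + Integral(b/cos(b), b)


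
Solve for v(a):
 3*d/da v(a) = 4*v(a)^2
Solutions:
 v(a) = -3/(C1 + 4*a)


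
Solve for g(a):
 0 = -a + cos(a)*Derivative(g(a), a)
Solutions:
 g(a) = C1 + Integral(a/cos(a), a)


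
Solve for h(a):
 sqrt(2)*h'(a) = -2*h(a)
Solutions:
 h(a) = C1*exp(-sqrt(2)*a)


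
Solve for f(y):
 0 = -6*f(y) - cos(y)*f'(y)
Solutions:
 f(y) = C1*(sin(y)^3 - 3*sin(y)^2 + 3*sin(y) - 1)/(sin(y)^3 + 3*sin(y)^2 + 3*sin(y) + 1)


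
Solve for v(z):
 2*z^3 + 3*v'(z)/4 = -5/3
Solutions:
 v(z) = C1 - 2*z^4/3 - 20*z/9


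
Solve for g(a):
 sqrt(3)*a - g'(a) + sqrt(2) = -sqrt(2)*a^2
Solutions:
 g(a) = C1 + sqrt(2)*a^3/3 + sqrt(3)*a^2/2 + sqrt(2)*a


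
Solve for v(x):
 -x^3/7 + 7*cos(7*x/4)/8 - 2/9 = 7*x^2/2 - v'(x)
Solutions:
 v(x) = C1 + x^4/28 + 7*x^3/6 + 2*x/9 - sin(7*x/4)/2


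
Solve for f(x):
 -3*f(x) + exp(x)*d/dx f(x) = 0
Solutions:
 f(x) = C1*exp(-3*exp(-x))


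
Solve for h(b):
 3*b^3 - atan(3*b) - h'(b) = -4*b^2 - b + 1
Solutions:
 h(b) = C1 + 3*b^4/4 + 4*b^3/3 + b^2/2 - b*atan(3*b) - b + log(9*b^2 + 1)/6


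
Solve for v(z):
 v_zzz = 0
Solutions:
 v(z) = C1 + C2*z + C3*z^2


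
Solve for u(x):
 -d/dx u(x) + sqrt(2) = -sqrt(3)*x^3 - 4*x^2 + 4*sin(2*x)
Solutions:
 u(x) = C1 + sqrt(3)*x^4/4 + 4*x^3/3 + sqrt(2)*x + 2*cos(2*x)


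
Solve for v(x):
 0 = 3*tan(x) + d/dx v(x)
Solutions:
 v(x) = C1 + 3*log(cos(x))


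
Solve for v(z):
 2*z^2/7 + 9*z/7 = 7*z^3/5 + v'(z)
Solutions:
 v(z) = C1 - 7*z^4/20 + 2*z^3/21 + 9*z^2/14


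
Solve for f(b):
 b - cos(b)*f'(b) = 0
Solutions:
 f(b) = C1 + Integral(b/cos(b), b)


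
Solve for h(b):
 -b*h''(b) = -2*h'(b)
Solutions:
 h(b) = C1 + C2*b^3


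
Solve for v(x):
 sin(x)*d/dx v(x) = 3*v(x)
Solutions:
 v(x) = C1*(cos(x) - 1)^(3/2)/(cos(x) + 1)^(3/2)


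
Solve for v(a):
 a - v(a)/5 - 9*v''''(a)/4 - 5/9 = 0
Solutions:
 v(a) = 5*a + (C1*sin(sqrt(3)*5^(3/4)*a/15) + C2*cos(sqrt(3)*5^(3/4)*a/15))*exp(-sqrt(3)*5^(3/4)*a/15) + (C3*sin(sqrt(3)*5^(3/4)*a/15) + C4*cos(sqrt(3)*5^(3/4)*a/15))*exp(sqrt(3)*5^(3/4)*a/15) - 25/9


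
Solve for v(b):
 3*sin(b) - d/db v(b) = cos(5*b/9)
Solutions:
 v(b) = C1 - 9*sin(5*b/9)/5 - 3*cos(b)


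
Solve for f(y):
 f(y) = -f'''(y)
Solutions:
 f(y) = C3*exp(-y) + (C1*sin(sqrt(3)*y/2) + C2*cos(sqrt(3)*y/2))*exp(y/2)


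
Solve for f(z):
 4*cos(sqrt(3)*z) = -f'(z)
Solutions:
 f(z) = C1 - 4*sqrt(3)*sin(sqrt(3)*z)/3


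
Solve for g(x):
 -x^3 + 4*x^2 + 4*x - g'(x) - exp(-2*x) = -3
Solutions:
 g(x) = C1 - x^4/4 + 4*x^3/3 + 2*x^2 + 3*x + exp(-2*x)/2


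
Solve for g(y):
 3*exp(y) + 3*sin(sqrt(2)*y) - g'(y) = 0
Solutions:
 g(y) = C1 + 3*exp(y) - 3*sqrt(2)*cos(sqrt(2)*y)/2


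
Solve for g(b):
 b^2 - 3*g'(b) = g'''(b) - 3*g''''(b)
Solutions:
 g(b) = C1 + C2*exp(b*(-2^(2/3)*(27*sqrt(733) + 731)^(1/3) - 2*2^(1/3)/(27*sqrt(733) + 731)^(1/3) + 4)/36)*sin(2^(1/3)*sqrt(3)*b*(-2^(1/3)*(27*sqrt(733) + 731)^(1/3) + 2/(27*sqrt(733) + 731)^(1/3))/36) + C3*exp(b*(-2^(2/3)*(27*sqrt(733) + 731)^(1/3) - 2*2^(1/3)/(27*sqrt(733) + 731)^(1/3) + 4)/36)*cos(2^(1/3)*sqrt(3)*b*(-2^(1/3)*(27*sqrt(733) + 731)^(1/3) + 2/(27*sqrt(733) + 731)^(1/3))/36) + C4*exp(b*(2*2^(1/3)/(27*sqrt(733) + 731)^(1/3) + 2 + 2^(2/3)*(27*sqrt(733) + 731)^(1/3))/18) + b^3/9 - 2*b/9


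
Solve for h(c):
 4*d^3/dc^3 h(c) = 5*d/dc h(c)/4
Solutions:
 h(c) = C1 + C2*exp(-sqrt(5)*c/4) + C3*exp(sqrt(5)*c/4)


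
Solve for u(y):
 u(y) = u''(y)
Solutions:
 u(y) = C1*exp(-y) + C2*exp(y)


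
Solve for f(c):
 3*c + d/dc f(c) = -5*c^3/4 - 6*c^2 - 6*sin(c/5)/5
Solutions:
 f(c) = C1 - 5*c^4/16 - 2*c^3 - 3*c^2/2 + 6*cos(c/5)


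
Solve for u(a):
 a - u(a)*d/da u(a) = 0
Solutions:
 u(a) = -sqrt(C1 + a^2)
 u(a) = sqrt(C1 + a^2)


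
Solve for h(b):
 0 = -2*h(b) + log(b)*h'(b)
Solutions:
 h(b) = C1*exp(2*li(b))


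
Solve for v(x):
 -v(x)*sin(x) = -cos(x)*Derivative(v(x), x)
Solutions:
 v(x) = C1/cos(x)


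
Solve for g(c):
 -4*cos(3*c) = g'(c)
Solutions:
 g(c) = C1 - 4*sin(3*c)/3


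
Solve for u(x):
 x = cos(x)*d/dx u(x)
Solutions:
 u(x) = C1 + Integral(x/cos(x), x)


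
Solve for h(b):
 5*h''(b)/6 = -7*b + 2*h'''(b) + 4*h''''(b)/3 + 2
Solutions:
 h(b) = C1 + C2*b + C3*exp(b*(-3 + sqrt(19))/4) + C4*exp(-b*(3 + sqrt(19))/4) - 7*b^3/5 - 222*b^2/25


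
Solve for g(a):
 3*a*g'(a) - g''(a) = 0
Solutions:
 g(a) = C1 + C2*erfi(sqrt(6)*a/2)


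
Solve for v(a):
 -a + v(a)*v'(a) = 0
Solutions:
 v(a) = -sqrt(C1 + a^2)
 v(a) = sqrt(C1 + a^2)


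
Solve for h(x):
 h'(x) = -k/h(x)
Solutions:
 h(x) = -sqrt(C1 - 2*k*x)
 h(x) = sqrt(C1 - 2*k*x)


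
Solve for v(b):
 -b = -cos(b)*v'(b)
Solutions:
 v(b) = C1 + Integral(b/cos(b), b)


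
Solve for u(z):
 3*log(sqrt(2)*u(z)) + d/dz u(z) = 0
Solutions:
 2*Integral(1/(2*log(_y) + log(2)), (_y, u(z)))/3 = C1 - z


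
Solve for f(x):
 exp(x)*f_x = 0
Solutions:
 f(x) = C1


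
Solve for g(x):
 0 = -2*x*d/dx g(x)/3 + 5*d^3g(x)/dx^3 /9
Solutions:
 g(x) = C1 + Integral(C2*airyai(5^(2/3)*6^(1/3)*x/5) + C3*airybi(5^(2/3)*6^(1/3)*x/5), x)


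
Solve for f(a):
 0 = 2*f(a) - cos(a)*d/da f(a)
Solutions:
 f(a) = C1*(sin(a) + 1)/(sin(a) - 1)


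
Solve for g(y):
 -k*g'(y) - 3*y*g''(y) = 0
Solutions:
 g(y) = C1 + y^(1 - re(k)/3)*(C2*sin(log(y)*Abs(im(k))/3) + C3*cos(log(y)*im(k)/3))


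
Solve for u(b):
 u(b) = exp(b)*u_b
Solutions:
 u(b) = C1*exp(-exp(-b))


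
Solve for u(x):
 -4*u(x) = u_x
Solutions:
 u(x) = C1*exp(-4*x)


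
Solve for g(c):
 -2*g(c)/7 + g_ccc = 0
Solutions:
 g(c) = C3*exp(2^(1/3)*7^(2/3)*c/7) + (C1*sin(2^(1/3)*sqrt(3)*7^(2/3)*c/14) + C2*cos(2^(1/3)*sqrt(3)*7^(2/3)*c/14))*exp(-2^(1/3)*7^(2/3)*c/14)


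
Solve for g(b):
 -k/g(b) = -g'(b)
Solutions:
 g(b) = -sqrt(C1 + 2*b*k)
 g(b) = sqrt(C1 + 2*b*k)


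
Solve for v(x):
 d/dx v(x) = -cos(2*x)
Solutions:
 v(x) = C1 - sin(2*x)/2


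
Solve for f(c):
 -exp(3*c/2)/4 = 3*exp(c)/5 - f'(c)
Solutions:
 f(c) = C1 + exp(3*c/2)/6 + 3*exp(c)/5


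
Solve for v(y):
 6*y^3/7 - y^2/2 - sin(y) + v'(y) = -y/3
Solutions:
 v(y) = C1 - 3*y^4/14 + y^3/6 - y^2/6 - cos(y)


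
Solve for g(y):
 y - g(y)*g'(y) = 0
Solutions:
 g(y) = -sqrt(C1 + y^2)
 g(y) = sqrt(C1 + y^2)


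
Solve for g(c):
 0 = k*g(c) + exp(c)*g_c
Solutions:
 g(c) = C1*exp(k*exp(-c))


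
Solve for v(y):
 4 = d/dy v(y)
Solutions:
 v(y) = C1 + 4*y


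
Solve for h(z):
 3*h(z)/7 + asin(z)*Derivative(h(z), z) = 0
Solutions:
 h(z) = C1*exp(-3*Integral(1/asin(z), z)/7)


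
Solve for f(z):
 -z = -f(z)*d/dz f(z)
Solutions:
 f(z) = -sqrt(C1 + z^2)
 f(z) = sqrt(C1 + z^2)


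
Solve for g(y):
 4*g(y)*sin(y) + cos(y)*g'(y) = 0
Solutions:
 g(y) = C1*cos(y)^4


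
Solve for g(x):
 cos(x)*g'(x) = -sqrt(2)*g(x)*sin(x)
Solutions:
 g(x) = C1*cos(x)^(sqrt(2))


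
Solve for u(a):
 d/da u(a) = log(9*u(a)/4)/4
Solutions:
 4*Integral(1/(-log(_y) - 2*log(3) + 2*log(2)), (_y, u(a))) = C1 - a


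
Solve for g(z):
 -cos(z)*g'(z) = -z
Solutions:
 g(z) = C1 + Integral(z/cos(z), z)


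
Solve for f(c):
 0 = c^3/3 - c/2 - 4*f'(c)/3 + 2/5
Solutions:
 f(c) = C1 + c^4/16 - 3*c^2/16 + 3*c/10


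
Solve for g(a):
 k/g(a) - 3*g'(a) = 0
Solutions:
 g(a) = -sqrt(C1 + 6*a*k)/3
 g(a) = sqrt(C1 + 6*a*k)/3


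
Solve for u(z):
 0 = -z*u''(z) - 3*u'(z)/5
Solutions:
 u(z) = C1 + C2*z^(2/5)


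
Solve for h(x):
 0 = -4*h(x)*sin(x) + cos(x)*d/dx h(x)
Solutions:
 h(x) = C1/cos(x)^4


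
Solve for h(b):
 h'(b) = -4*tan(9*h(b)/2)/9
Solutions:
 h(b) = -2*asin(C1*exp(-2*b))/9 + 2*pi/9
 h(b) = 2*asin(C1*exp(-2*b))/9


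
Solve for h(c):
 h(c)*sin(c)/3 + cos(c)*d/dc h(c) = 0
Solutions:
 h(c) = C1*cos(c)^(1/3)


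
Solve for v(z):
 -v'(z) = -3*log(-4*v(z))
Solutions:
 -Integral(1/(log(-_y) + 2*log(2)), (_y, v(z)))/3 = C1 - z


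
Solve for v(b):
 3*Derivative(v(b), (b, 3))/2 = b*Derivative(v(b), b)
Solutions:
 v(b) = C1 + Integral(C2*airyai(2^(1/3)*3^(2/3)*b/3) + C3*airybi(2^(1/3)*3^(2/3)*b/3), b)


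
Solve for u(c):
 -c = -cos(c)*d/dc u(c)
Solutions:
 u(c) = C1 + Integral(c/cos(c), c)


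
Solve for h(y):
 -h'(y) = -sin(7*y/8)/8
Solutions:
 h(y) = C1 - cos(7*y/8)/7


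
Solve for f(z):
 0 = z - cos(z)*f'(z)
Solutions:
 f(z) = C1 + Integral(z/cos(z), z)


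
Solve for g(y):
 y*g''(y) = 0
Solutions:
 g(y) = C1 + C2*y


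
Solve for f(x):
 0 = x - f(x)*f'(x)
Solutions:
 f(x) = -sqrt(C1 + x^2)
 f(x) = sqrt(C1 + x^2)


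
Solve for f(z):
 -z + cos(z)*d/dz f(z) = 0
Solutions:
 f(z) = C1 + Integral(z/cos(z), z)


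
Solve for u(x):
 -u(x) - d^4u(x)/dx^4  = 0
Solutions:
 u(x) = (C1*sin(sqrt(2)*x/2) + C2*cos(sqrt(2)*x/2))*exp(-sqrt(2)*x/2) + (C3*sin(sqrt(2)*x/2) + C4*cos(sqrt(2)*x/2))*exp(sqrt(2)*x/2)


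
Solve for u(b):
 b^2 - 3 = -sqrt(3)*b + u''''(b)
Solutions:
 u(b) = C1 + C2*b + C3*b^2 + C4*b^3 + b^6/360 + sqrt(3)*b^5/120 - b^4/8


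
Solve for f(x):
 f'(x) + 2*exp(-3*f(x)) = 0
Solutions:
 f(x) = log(C1 - 6*x)/3
 f(x) = log((-3^(1/3) - 3^(5/6)*I)*(C1 - 2*x)^(1/3)/2)
 f(x) = log((-3^(1/3) + 3^(5/6)*I)*(C1 - 2*x)^(1/3)/2)


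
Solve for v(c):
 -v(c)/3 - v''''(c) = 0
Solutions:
 v(c) = (C1*sin(sqrt(2)*3^(3/4)*c/6) + C2*cos(sqrt(2)*3^(3/4)*c/6))*exp(-sqrt(2)*3^(3/4)*c/6) + (C3*sin(sqrt(2)*3^(3/4)*c/6) + C4*cos(sqrt(2)*3^(3/4)*c/6))*exp(sqrt(2)*3^(3/4)*c/6)


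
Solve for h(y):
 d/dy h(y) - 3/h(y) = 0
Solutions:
 h(y) = -sqrt(C1 + 6*y)
 h(y) = sqrt(C1 + 6*y)


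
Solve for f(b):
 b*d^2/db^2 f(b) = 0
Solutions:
 f(b) = C1 + C2*b


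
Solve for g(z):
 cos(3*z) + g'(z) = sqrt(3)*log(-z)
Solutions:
 g(z) = C1 + sqrt(3)*z*(log(-z) - 1) - sin(3*z)/3


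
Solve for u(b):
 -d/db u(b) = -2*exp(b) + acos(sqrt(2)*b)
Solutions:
 u(b) = C1 - b*acos(sqrt(2)*b) + sqrt(2)*sqrt(1 - 2*b^2)/2 + 2*exp(b)


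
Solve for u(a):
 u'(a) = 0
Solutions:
 u(a) = C1


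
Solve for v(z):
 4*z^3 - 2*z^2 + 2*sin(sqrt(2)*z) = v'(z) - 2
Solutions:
 v(z) = C1 + z^4 - 2*z^3/3 + 2*z - sqrt(2)*cos(sqrt(2)*z)


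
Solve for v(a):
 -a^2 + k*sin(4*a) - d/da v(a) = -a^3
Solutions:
 v(a) = C1 + a^4/4 - a^3/3 - k*cos(4*a)/4


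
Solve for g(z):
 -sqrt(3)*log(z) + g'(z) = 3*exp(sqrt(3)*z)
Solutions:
 g(z) = C1 + sqrt(3)*z*log(z) - sqrt(3)*z + sqrt(3)*exp(sqrt(3)*z)


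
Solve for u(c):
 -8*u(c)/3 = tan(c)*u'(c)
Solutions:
 u(c) = C1/sin(c)^(8/3)


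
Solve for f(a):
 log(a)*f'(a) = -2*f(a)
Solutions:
 f(a) = C1*exp(-2*li(a))


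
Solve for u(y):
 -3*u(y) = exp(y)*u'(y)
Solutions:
 u(y) = C1*exp(3*exp(-y))


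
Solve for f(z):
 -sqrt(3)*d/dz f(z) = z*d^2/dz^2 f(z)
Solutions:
 f(z) = C1 + C2*z^(1 - sqrt(3))


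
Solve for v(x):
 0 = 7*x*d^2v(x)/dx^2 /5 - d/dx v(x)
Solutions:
 v(x) = C1 + C2*x^(12/7)


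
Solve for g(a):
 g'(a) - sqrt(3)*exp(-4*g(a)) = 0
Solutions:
 g(a) = log(-I*(C1 + 4*sqrt(3)*a)^(1/4))
 g(a) = log(I*(C1 + 4*sqrt(3)*a)^(1/4))
 g(a) = log(-(C1 + 4*sqrt(3)*a)^(1/4))
 g(a) = log(C1 + 4*sqrt(3)*a)/4


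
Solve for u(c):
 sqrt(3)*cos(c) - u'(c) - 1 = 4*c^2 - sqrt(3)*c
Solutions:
 u(c) = C1 - 4*c^3/3 + sqrt(3)*c^2/2 - c + sqrt(3)*sin(c)


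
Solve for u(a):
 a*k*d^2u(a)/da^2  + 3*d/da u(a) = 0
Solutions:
 u(a) = C1 + a^(((re(k) - 3)*re(k) + im(k)^2)/(re(k)^2 + im(k)^2))*(C2*sin(3*log(a)*Abs(im(k))/(re(k)^2 + im(k)^2)) + C3*cos(3*log(a)*im(k)/(re(k)^2 + im(k)^2)))


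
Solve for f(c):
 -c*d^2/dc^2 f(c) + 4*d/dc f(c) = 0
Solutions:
 f(c) = C1 + C2*c^5


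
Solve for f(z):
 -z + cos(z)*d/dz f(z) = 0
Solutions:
 f(z) = C1 + Integral(z/cos(z), z)


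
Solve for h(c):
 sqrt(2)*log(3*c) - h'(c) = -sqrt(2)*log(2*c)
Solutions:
 h(c) = C1 + 2*sqrt(2)*c*log(c) - 2*sqrt(2)*c + sqrt(2)*c*log(6)


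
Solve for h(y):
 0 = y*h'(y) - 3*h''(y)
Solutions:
 h(y) = C1 + C2*erfi(sqrt(6)*y/6)


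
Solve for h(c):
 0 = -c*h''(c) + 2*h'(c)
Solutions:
 h(c) = C1 + C2*c^3


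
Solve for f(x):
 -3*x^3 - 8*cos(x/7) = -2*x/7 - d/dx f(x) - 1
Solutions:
 f(x) = C1 + 3*x^4/4 - x^2/7 - x + 56*sin(x/7)


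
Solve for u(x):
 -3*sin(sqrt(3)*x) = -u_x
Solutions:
 u(x) = C1 - sqrt(3)*cos(sqrt(3)*x)


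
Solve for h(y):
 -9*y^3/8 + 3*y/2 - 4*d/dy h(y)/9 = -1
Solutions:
 h(y) = C1 - 81*y^4/128 + 27*y^2/16 + 9*y/4


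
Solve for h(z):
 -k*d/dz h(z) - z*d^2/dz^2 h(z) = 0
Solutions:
 h(z) = C1 + z^(1 - re(k))*(C2*sin(log(z)*Abs(im(k))) + C3*cos(log(z)*im(k)))


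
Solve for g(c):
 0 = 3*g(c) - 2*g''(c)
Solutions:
 g(c) = C1*exp(-sqrt(6)*c/2) + C2*exp(sqrt(6)*c/2)


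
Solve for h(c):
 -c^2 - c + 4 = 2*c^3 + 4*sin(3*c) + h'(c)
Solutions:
 h(c) = C1 - c^4/2 - c^3/3 - c^2/2 + 4*c + 4*cos(3*c)/3


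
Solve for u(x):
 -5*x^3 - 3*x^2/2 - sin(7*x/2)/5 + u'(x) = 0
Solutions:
 u(x) = C1 + 5*x^4/4 + x^3/2 - 2*cos(7*x/2)/35


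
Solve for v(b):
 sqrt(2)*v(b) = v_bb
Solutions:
 v(b) = C1*exp(-2^(1/4)*b) + C2*exp(2^(1/4)*b)


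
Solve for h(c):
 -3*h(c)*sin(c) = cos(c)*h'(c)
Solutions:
 h(c) = C1*cos(c)^3


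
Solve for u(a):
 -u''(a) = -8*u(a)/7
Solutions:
 u(a) = C1*exp(-2*sqrt(14)*a/7) + C2*exp(2*sqrt(14)*a/7)


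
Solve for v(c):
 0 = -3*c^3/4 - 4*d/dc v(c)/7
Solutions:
 v(c) = C1 - 21*c^4/64


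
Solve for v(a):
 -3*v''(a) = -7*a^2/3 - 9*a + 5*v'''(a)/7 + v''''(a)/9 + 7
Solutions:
 v(a) = C1 + C2*a + 7*a^4/108 + 71*a^3/162 - 2566*a^2/1701 + (C3*sin(33*sqrt(3)*a/14) + C4*cos(33*sqrt(3)*a/14))*exp(-45*a/14)


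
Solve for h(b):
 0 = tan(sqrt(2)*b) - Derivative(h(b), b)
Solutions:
 h(b) = C1 - sqrt(2)*log(cos(sqrt(2)*b))/2


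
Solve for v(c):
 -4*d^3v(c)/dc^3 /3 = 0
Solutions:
 v(c) = C1 + C2*c + C3*c^2


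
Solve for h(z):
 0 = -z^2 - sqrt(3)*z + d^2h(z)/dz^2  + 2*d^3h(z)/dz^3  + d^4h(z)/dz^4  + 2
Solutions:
 h(z) = C1 + C4*exp(-z) + z^4/12 + z^3*(-4 + sqrt(3))/6 + z^2*(2 - sqrt(3)) + z*(C2 + C3*exp(-z))


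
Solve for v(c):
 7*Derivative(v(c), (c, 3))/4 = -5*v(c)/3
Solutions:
 v(c) = C3*exp(-20^(1/3)*21^(2/3)*c/21) + (C1*sin(20^(1/3)*3^(1/6)*7^(2/3)*c/14) + C2*cos(20^(1/3)*3^(1/6)*7^(2/3)*c/14))*exp(20^(1/3)*21^(2/3)*c/42)


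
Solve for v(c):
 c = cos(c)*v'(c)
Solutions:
 v(c) = C1 + Integral(c/cos(c), c)


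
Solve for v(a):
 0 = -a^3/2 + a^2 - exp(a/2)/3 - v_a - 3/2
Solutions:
 v(a) = C1 - a^4/8 + a^3/3 - 3*a/2 - 2*exp(a/2)/3


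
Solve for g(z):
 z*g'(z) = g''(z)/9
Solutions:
 g(z) = C1 + C2*erfi(3*sqrt(2)*z/2)


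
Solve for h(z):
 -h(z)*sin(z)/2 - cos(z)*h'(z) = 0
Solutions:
 h(z) = C1*sqrt(cos(z))


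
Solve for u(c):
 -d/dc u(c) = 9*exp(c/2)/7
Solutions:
 u(c) = C1 - 18*exp(c/2)/7


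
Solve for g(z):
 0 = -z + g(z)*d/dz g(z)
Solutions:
 g(z) = -sqrt(C1 + z^2)
 g(z) = sqrt(C1 + z^2)


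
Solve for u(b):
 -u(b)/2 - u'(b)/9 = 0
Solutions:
 u(b) = C1*exp(-9*b/2)


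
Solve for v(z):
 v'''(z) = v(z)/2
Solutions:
 v(z) = C3*exp(2^(2/3)*z/2) + (C1*sin(2^(2/3)*sqrt(3)*z/4) + C2*cos(2^(2/3)*sqrt(3)*z/4))*exp(-2^(2/3)*z/4)


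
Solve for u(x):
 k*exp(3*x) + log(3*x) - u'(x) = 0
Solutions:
 u(x) = C1 + k*exp(3*x)/3 + x*log(x) + x*(-1 + log(3))


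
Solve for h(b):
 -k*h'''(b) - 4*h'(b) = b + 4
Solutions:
 h(b) = C1 + C2*exp(-2*b*sqrt(-1/k)) + C3*exp(2*b*sqrt(-1/k)) - b^2/8 - b


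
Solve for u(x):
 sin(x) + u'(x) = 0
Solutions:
 u(x) = C1 + cos(x)


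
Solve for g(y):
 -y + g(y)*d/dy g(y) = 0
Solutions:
 g(y) = -sqrt(C1 + y^2)
 g(y) = sqrt(C1 + y^2)


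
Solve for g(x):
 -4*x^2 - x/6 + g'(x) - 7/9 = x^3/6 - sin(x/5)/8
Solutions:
 g(x) = C1 + x^4/24 + 4*x^3/3 + x^2/12 + 7*x/9 + 5*cos(x/5)/8


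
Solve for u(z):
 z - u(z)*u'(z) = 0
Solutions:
 u(z) = -sqrt(C1 + z^2)
 u(z) = sqrt(C1 + z^2)


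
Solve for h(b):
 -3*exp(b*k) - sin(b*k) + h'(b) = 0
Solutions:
 h(b) = C1 + 3*exp(b*k)/k - cos(b*k)/k


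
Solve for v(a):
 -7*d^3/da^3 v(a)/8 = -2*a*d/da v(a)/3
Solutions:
 v(a) = C1 + Integral(C2*airyai(2*2^(1/3)*21^(2/3)*a/21) + C3*airybi(2*2^(1/3)*21^(2/3)*a/21), a)


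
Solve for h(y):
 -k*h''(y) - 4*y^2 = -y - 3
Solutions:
 h(y) = C1 + C2*y - y^4/(3*k) + y^3/(6*k) + 3*y^2/(2*k)


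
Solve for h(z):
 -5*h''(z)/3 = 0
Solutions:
 h(z) = C1 + C2*z


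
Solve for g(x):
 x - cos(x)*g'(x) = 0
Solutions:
 g(x) = C1 + Integral(x/cos(x), x)


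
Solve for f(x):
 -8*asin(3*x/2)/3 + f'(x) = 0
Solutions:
 f(x) = C1 + 8*x*asin(3*x/2)/3 + 8*sqrt(4 - 9*x^2)/9


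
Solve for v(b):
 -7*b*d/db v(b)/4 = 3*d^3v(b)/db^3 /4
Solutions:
 v(b) = C1 + Integral(C2*airyai(-3^(2/3)*7^(1/3)*b/3) + C3*airybi(-3^(2/3)*7^(1/3)*b/3), b)


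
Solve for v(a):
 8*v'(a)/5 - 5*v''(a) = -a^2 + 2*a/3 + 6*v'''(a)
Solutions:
 v(a) = C1 + C2*exp(a*(-25 + sqrt(1585))/60) + C3*exp(-a*(25 + sqrt(1585))/60) - 5*a^3/24 - 335*a^2/192 - 11975*a/768


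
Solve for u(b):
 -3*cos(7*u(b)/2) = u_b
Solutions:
 u(b) = -2*asin((C1 + exp(21*b))/(C1 - exp(21*b)))/7 + 2*pi/7
 u(b) = 2*asin((C1 + exp(21*b))/(C1 - exp(21*b)))/7


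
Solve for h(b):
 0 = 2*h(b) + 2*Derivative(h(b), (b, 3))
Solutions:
 h(b) = C3*exp(-b) + (C1*sin(sqrt(3)*b/2) + C2*cos(sqrt(3)*b/2))*exp(b/2)


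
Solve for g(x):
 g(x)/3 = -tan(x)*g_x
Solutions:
 g(x) = C1/sin(x)^(1/3)


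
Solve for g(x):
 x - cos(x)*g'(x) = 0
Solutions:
 g(x) = C1 + Integral(x/cos(x), x)


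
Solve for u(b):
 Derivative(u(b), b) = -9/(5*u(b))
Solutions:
 u(b) = -sqrt(C1 - 90*b)/5
 u(b) = sqrt(C1 - 90*b)/5


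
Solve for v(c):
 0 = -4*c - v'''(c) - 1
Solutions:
 v(c) = C1 + C2*c + C3*c^2 - c^4/6 - c^3/6


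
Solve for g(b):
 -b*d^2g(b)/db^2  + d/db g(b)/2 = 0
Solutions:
 g(b) = C1 + C2*b^(3/2)


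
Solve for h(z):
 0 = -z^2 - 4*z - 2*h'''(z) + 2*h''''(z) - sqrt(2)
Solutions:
 h(z) = C1 + C2*z + C3*z^2 + C4*exp(z) - z^5/120 - z^4/8 + z^3*(-6 - sqrt(2))/12


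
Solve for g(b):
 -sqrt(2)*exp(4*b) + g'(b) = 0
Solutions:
 g(b) = C1 + sqrt(2)*exp(4*b)/4


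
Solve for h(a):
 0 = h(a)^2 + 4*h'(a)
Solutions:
 h(a) = 4/(C1 + a)


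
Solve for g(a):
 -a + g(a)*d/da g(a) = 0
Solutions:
 g(a) = -sqrt(C1 + a^2)
 g(a) = sqrt(C1 + a^2)


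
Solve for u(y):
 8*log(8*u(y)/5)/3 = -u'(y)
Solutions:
 3*Integral(1/(log(_y) - log(5) + 3*log(2)), (_y, u(y)))/8 = C1 - y


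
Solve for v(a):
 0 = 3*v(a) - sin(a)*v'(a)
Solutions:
 v(a) = C1*(cos(a) - 1)^(3/2)/(cos(a) + 1)^(3/2)


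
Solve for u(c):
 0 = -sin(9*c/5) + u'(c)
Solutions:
 u(c) = C1 - 5*cos(9*c/5)/9


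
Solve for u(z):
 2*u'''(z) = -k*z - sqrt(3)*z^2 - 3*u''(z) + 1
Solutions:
 u(z) = C1 + C2*z + C3*exp(-3*z/2) - sqrt(3)*z^4/36 + z^3*(-3*k + 4*sqrt(3))/54 + z^2*(6*k - 8*sqrt(3) + 9)/54


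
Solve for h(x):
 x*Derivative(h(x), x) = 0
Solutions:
 h(x) = C1


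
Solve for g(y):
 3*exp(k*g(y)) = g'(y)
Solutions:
 g(y) = Piecewise((log(-1/(C1*k + 3*k*y))/k, Ne(k, 0)), (nan, True))
 g(y) = Piecewise((C1 + 3*y, Eq(k, 0)), (nan, True))


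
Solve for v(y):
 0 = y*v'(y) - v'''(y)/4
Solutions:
 v(y) = C1 + Integral(C2*airyai(2^(2/3)*y) + C3*airybi(2^(2/3)*y), y)


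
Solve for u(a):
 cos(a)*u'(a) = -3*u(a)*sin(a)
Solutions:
 u(a) = C1*cos(a)^3


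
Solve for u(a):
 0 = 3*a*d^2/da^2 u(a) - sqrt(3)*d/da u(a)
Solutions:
 u(a) = C1 + C2*a^(sqrt(3)/3 + 1)


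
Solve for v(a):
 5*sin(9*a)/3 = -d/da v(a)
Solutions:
 v(a) = C1 + 5*cos(9*a)/27


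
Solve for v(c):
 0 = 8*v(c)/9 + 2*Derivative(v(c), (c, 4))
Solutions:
 v(c) = (C1*sin(sqrt(3)*c/3) + C2*cos(sqrt(3)*c/3))*exp(-sqrt(3)*c/3) + (C3*sin(sqrt(3)*c/3) + C4*cos(sqrt(3)*c/3))*exp(sqrt(3)*c/3)


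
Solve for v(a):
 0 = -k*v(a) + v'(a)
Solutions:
 v(a) = C1*exp(a*k)


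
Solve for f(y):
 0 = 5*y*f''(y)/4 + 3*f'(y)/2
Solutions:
 f(y) = C1 + C2/y^(1/5)


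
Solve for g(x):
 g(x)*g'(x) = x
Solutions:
 g(x) = -sqrt(C1 + x^2)
 g(x) = sqrt(C1 + x^2)


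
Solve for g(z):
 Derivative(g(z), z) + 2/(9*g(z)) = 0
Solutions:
 g(z) = -sqrt(C1 - 4*z)/3
 g(z) = sqrt(C1 - 4*z)/3


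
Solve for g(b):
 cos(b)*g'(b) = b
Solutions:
 g(b) = C1 + Integral(b/cos(b), b)


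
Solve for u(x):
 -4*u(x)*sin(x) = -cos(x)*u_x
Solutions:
 u(x) = C1/cos(x)^4


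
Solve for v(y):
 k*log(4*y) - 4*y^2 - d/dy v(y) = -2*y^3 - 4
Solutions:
 v(y) = C1 + k*y*log(y) - k*y + k*y*log(4) + y^4/2 - 4*y^3/3 + 4*y


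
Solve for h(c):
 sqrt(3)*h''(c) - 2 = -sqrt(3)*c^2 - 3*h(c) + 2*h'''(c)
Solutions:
 h(c) = C1*exp(c*(-3^(1/3)*(sqrt(3) + 54 + sqrt(-3 + (sqrt(3) + 54)^2))^(1/3) - 3^(2/3)/(sqrt(3) + 54 + sqrt(-3 + (sqrt(3) + 54)^2))^(1/3) + 2*sqrt(3))/12)*sin(3^(1/6)*c*(-3^(2/3)*(sqrt(3) + 54 + sqrt(-3 + (sqrt(3) + 54)^2))^(1/3) + 3/(sqrt(3) + 54 + sqrt(-3 + (sqrt(3) + 54)^2))^(1/3))/12) + C2*exp(c*(-3^(1/3)*(sqrt(3) + 54 + sqrt(-3 + (sqrt(3) + 54)^2))^(1/3) - 3^(2/3)/(sqrt(3) + 54 + sqrt(-3 + (sqrt(3) + 54)^2))^(1/3) + 2*sqrt(3))/12)*cos(3^(1/6)*c*(-3^(2/3)*(sqrt(3) + 54 + sqrt(-3 + (sqrt(3) + 54)^2))^(1/3) + 3/(sqrt(3) + 54 + sqrt(-3 + (sqrt(3) + 54)^2))^(1/3))/12) + C3*exp(c*(3^(2/3)/(sqrt(3) + 54 + sqrt(-3 + (sqrt(3) + 54)^2))^(1/3) + sqrt(3) + 3^(1/3)*(sqrt(3) + 54 + sqrt(-3 + (sqrt(3) + 54)^2))^(1/3))/6) - sqrt(3)*c^2/3 + 4/3


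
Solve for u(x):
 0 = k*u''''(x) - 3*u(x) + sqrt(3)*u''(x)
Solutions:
 u(x) = C1*exp(-sqrt(2)*3^(1/4)*x*sqrt((-sqrt(4*k + 1) - 1)/k)/2) + C2*exp(sqrt(2)*3^(1/4)*x*sqrt((-sqrt(4*k + 1) - 1)/k)/2) + C3*exp(-sqrt(2)*3^(1/4)*x*sqrt((sqrt(4*k + 1) - 1)/k)/2) + C4*exp(sqrt(2)*3^(1/4)*x*sqrt((sqrt(4*k + 1) - 1)/k)/2)


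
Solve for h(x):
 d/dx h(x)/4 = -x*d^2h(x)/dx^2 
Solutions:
 h(x) = C1 + C2*x^(3/4)


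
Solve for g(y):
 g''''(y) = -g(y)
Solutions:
 g(y) = (C1*sin(sqrt(2)*y/2) + C2*cos(sqrt(2)*y/2))*exp(-sqrt(2)*y/2) + (C3*sin(sqrt(2)*y/2) + C4*cos(sqrt(2)*y/2))*exp(sqrt(2)*y/2)


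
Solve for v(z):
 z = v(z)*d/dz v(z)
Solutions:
 v(z) = -sqrt(C1 + z^2)
 v(z) = sqrt(C1 + z^2)


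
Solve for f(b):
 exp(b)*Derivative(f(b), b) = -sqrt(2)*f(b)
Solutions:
 f(b) = C1*exp(sqrt(2)*exp(-b))


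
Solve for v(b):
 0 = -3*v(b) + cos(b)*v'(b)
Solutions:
 v(b) = C1*(sin(b) + 1)^(3/2)/(sin(b) - 1)^(3/2)


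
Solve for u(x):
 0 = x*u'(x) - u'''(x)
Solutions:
 u(x) = C1 + Integral(C2*airyai(x) + C3*airybi(x), x)


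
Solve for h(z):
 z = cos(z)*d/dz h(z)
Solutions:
 h(z) = C1 + Integral(z/cos(z), z)


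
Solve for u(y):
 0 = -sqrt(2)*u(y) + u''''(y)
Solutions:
 u(y) = C1*exp(-2^(1/8)*y) + C2*exp(2^(1/8)*y) + C3*sin(2^(1/8)*y) + C4*cos(2^(1/8)*y)


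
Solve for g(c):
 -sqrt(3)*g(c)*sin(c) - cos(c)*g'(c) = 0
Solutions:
 g(c) = C1*cos(c)^(sqrt(3))


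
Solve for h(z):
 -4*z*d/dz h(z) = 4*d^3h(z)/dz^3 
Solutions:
 h(z) = C1 + Integral(C2*airyai(-z) + C3*airybi(-z), z)


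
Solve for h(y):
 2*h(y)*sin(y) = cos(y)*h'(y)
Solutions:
 h(y) = C1/cos(y)^2


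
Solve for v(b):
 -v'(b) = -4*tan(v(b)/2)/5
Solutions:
 v(b) = -2*asin(C1*exp(2*b/5)) + 2*pi
 v(b) = 2*asin(C1*exp(2*b/5))


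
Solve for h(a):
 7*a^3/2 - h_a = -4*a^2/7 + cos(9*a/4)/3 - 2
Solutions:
 h(a) = C1 + 7*a^4/8 + 4*a^3/21 + 2*a - 4*sin(9*a/4)/27


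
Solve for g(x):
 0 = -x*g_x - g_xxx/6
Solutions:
 g(x) = C1 + Integral(C2*airyai(-6^(1/3)*x) + C3*airybi(-6^(1/3)*x), x)


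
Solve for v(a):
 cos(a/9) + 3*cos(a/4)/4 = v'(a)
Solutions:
 v(a) = C1 + 9*sin(a/9) + 3*sin(a/4)


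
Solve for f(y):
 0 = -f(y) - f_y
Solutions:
 f(y) = C1*exp(-y)


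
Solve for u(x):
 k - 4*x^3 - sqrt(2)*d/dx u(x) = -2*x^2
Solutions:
 u(x) = C1 + sqrt(2)*k*x/2 - sqrt(2)*x^4/2 + sqrt(2)*x^3/3


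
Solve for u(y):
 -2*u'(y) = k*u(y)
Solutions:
 u(y) = C1*exp(-k*y/2)


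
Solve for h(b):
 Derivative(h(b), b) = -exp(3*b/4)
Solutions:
 h(b) = C1 - 4*exp(3*b/4)/3


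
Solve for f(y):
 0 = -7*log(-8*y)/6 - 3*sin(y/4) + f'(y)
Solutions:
 f(y) = C1 + 7*y*log(-y)/6 - 7*y/6 + 7*y*log(2)/2 - 12*cos(y/4)


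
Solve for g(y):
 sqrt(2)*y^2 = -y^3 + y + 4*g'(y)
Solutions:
 g(y) = C1 + y^4/16 + sqrt(2)*y^3/12 - y^2/8


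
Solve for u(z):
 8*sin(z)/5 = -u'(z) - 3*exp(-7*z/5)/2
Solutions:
 u(z) = C1 + 8*cos(z)/5 + 15*exp(-7*z/5)/14


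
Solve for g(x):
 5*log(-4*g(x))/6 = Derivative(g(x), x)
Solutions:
 -6*Integral(1/(log(-_y) + 2*log(2)), (_y, g(x)))/5 = C1 - x


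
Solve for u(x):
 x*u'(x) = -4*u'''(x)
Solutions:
 u(x) = C1 + Integral(C2*airyai(-2^(1/3)*x/2) + C3*airybi(-2^(1/3)*x/2), x)


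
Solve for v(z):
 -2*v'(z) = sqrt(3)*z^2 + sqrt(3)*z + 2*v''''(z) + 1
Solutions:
 v(z) = C1 + C4*exp(-z) - sqrt(3)*z^3/6 - sqrt(3)*z^2/4 - z/2 + (C2*sin(sqrt(3)*z/2) + C3*cos(sqrt(3)*z/2))*exp(z/2)


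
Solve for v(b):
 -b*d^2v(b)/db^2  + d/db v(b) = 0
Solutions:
 v(b) = C1 + C2*b^2


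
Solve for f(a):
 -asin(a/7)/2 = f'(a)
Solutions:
 f(a) = C1 - a*asin(a/7)/2 - sqrt(49 - a^2)/2


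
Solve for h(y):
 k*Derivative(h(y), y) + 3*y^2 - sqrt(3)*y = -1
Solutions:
 h(y) = C1 - y^3/k + sqrt(3)*y^2/(2*k) - y/k


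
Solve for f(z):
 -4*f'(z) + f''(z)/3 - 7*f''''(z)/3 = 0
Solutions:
 f(z) = C1 + C2*exp(21^(1/3)*z*(21^(1/3)/(sqrt(142863) + 378)^(1/3) + (sqrt(142863) + 378)^(1/3))/42)*sin(3^(1/6)*7^(1/3)*z*(-3^(2/3)*(sqrt(142863) + 378)^(1/3) + 3*7^(1/3)/(sqrt(142863) + 378)^(1/3))/42) + C3*exp(21^(1/3)*z*(21^(1/3)/(sqrt(142863) + 378)^(1/3) + (sqrt(142863) + 378)^(1/3))/42)*cos(3^(1/6)*7^(1/3)*z*(-3^(2/3)*(sqrt(142863) + 378)^(1/3) + 3*7^(1/3)/(sqrt(142863) + 378)^(1/3))/42) + C4*exp(-21^(1/3)*z*(21^(1/3)/(sqrt(142863) + 378)^(1/3) + (sqrt(142863) + 378)^(1/3))/21)


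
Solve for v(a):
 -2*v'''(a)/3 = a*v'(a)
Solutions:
 v(a) = C1 + Integral(C2*airyai(-2^(2/3)*3^(1/3)*a/2) + C3*airybi(-2^(2/3)*3^(1/3)*a/2), a)


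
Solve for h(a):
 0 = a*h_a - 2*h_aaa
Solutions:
 h(a) = C1 + Integral(C2*airyai(2^(2/3)*a/2) + C3*airybi(2^(2/3)*a/2), a)


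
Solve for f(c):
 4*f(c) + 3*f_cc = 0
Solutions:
 f(c) = C1*sin(2*sqrt(3)*c/3) + C2*cos(2*sqrt(3)*c/3)


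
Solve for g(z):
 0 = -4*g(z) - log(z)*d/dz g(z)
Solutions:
 g(z) = C1*exp(-4*li(z))


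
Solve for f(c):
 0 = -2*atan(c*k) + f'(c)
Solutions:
 f(c) = C1 + 2*Piecewise((c*atan(c*k) - log(c^2*k^2 + 1)/(2*k), Ne(k, 0)), (0, True))


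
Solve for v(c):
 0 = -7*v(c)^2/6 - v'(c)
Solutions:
 v(c) = 6/(C1 + 7*c)


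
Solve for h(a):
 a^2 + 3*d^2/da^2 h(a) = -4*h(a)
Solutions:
 h(a) = C1*sin(2*sqrt(3)*a/3) + C2*cos(2*sqrt(3)*a/3) - a^2/4 + 3/8


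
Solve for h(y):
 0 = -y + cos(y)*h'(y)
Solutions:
 h(y) = C1 + Integral(y/cos(y), y)


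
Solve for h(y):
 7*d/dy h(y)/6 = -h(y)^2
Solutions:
 h(y) = 7/(C1 + 6*y)


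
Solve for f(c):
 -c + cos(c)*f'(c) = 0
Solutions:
 f(c) = C1 + Integral(c/cos(c), c)


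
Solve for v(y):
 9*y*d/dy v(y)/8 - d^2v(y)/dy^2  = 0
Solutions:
 v(y) = C1 + C2*erfi(3*y/4)


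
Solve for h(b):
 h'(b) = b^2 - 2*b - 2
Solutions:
 h(b) = C1 + b^3/3 - b^2 - 2*b


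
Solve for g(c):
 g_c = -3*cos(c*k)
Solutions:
 g(c) = C1 - 3*sin(c*k)/k


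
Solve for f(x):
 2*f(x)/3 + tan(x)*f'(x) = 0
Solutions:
 f(x) = C1/sin(x)^(2/3)


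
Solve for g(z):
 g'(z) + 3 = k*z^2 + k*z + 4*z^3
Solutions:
 g(z) = C1 + k*z^3/3 + k*z^2/2 + z^4 - 3*z


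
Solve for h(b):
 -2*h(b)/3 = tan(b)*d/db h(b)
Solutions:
 h(b) = C1/sin(b)^(2/3)


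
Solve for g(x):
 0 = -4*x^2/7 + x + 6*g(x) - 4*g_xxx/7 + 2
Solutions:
 g(x) = C3*exp(2^(2/3)*21^(1/3)*x/2) + 2*x^2/21 - x/6 + (C1*sin(2^(2/3)*3^(5/6)*7^(1/3)*x/4) + C2*cos(2^(2/3)*3^(5/6)*7^(1/3)*x/4))*exp(-2^(2/3)*21^(1/3)*x/4) - 1/3


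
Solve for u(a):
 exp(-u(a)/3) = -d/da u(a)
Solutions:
 u(a) = 3*log(C1 - a/3)


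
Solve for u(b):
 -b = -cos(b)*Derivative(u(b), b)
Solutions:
 u(b) = C1 + Integral(b/cos(b), b)


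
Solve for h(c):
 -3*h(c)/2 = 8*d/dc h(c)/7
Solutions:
 h(c) = C1*exp(-21*c/16)


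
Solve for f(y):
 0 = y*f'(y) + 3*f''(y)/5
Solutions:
 f(y) = C1 + C2*erf(sqrt(30)*y/6)


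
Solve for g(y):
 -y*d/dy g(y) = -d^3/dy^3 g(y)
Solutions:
 g(y) = C1 + Integral(C2*airyai(y) + C3*airybi(y), y)


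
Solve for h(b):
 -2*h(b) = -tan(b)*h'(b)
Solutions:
 h(b) = C1*sin(b)^2


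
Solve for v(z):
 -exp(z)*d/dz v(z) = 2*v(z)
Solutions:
 v(z) = C1*exp(2*exp(-z))


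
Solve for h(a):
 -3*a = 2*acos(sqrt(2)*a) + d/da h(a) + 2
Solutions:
 h(a) = C1 - 3*a^2/2 - 2*a*acos(sqrt(2)*a) - 2*a + sqrt(2)*sqrt(1 - 2*a^2)


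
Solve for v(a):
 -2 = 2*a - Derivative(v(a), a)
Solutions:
 v(a) = C1 + a^2 + 2*a


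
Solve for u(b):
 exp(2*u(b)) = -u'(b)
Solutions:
 u(b) = log(-sqrt(-1/(C1 - b))) - log(2)/2
 u(b) = log(-1/(C1 - b))/2 - log(2)/2


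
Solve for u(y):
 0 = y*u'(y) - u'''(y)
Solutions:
 u(y) = C1 + Integral(C2*airyai(y) + C3*airybi(y), y)


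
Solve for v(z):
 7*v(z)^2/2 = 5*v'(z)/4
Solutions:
 v(z) = -5/(C1 + 14*z)


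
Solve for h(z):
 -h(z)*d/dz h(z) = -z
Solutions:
 h(z) = -sqrt(C1 + z^2)
 h(z) = sqrt(C1 + z^2)


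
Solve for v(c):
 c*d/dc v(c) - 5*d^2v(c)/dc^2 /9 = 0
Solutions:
 v(c) = C1 + C2*erfi(3*sqrt(10)*c/10)


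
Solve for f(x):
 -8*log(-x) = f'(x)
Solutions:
 f(x) = C1 - 8*x*log(-x) + 8*x


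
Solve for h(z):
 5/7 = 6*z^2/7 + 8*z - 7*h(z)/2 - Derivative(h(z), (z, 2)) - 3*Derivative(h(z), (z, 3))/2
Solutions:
 h(z) = C1*exp(z*(-8 + 8*2^(1/3)/(9*sqrt(36393) + 1717)^(1/3) + 2^(2/3)*(9*sqrt(36393) + 1717)^(1/3))/36)*sin(2^(1/3)*sqrt(3)*z*(-2^(1/3)*(9*sqrt(36393) + 1717)^(1/3) + 8/(9*sqrt(36393) + 1717)^(1/3))/36) + C2*exp(z*(-8 + 8*2^(1/3)/(9*sqrt(36393) + 1717)^(1/3) + 2^(2/3)*(9*sqrt(36393) + 1717)^(1/3))/36)*cos(2^(1/3)*sqrt(3)*z*(-2^(1/3)*(9*sqrt(36393) + 1717)^(1/3) + 8/(9*sqrt(36393) + 1717)^(1/3))/36) + C3*exp(-z*(8*2^(1/3)/(9*sqrt(36393) + 1717)^(1/3) + 4 + 2^(2/3)*(9*sqrt(36393) + 1717)^(1/3))/18) + 12*z^2/49 + 16*z/7 - 118/343


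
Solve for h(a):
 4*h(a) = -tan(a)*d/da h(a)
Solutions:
 h(a) = C1/sin(a)^4


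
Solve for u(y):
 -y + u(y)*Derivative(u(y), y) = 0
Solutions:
 u(y) = -sqrt(C1 + y^2)
 u(y) = sqrt(C1 + y^2)


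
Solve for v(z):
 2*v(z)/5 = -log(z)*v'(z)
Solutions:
 v(z) = C1*exp(-2*li(z)/5)


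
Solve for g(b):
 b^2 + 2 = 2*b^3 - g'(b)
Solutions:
 g(b) = C1 + b^4/2 - b^3/3 - 2*b


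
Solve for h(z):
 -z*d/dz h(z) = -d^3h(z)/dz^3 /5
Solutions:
 h(z) = C1 + Integral(C2*airyai(5^(1/3)*z) + C3*airybi(5^(1/3)*z), z)


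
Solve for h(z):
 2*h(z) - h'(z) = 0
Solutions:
 h(z) = C1*exp(2*z)


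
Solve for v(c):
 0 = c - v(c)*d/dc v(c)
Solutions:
 v(c) = -sqrt(C1 + c^2)
 v(c) = sqrt(C1 + c^2)


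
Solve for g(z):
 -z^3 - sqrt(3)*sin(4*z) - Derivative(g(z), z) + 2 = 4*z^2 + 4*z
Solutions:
 g(z) = C1 - z^4/4 - 4*z^3/3 - 2*z^2 + 2*z + sqrt(3)*cos(4*z)/4


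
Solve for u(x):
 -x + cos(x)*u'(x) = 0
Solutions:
 u(x) = C1 + Integral(x/cos(x), x)


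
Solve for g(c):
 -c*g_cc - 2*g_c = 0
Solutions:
 g(c) = C1 + C2/c


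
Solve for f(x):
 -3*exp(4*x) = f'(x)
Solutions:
 f(x) = C1 - 3*exp(4*x)/4


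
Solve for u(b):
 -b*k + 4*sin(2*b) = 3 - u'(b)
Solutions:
 u(b) = C1 + b^2*k/2 + 3*b + 2*cos(2*b)


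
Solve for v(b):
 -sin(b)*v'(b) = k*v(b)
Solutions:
 v(b) = C1*exp(k*(-log(cos(b) - 1) + log(cos(b) + 1))/2)


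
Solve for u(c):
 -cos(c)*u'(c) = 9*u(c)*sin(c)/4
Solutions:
 u(c) = C1*cos(c)^(9/4)


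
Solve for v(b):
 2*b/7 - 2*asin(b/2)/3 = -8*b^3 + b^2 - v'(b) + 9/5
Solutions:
 v(b) = C1 - 2*b^4 + b^3/3 - b^2/7 + 2*b*asin(b/2)/3 + 9*b/5 + 2*sqrt(4 - b^2)/3


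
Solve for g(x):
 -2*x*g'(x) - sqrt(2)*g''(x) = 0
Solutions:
 g(x) = C1 + C2*erf(2^(3/4)*x/2)


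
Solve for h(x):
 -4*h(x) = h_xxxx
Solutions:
 h(x) = (C1*sin(x) + C2*cos(x))*exp(-x) + (C3*sin(x) + C4*cos(x))*exp(x)


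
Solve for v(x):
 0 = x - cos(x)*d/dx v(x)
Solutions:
 v(x) = C1 + Integral(x/cos(x), x)


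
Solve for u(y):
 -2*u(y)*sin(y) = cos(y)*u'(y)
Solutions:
 u(y) = C1*cos(y)^2


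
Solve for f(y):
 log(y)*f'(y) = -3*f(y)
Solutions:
 f(y) = C1*exp(-3*li(y))


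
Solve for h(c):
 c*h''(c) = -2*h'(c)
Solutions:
 h(c) = C1 + C2/c


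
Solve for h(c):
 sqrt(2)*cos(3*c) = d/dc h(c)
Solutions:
 h(c) = C1 + sqrt(2)*sin(3*c)/3


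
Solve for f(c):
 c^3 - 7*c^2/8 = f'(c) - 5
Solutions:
 f(c) = C1 + c^4/4 - 7*c^3/24 + 5*c


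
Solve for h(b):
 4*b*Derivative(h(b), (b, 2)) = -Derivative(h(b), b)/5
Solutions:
 h(b) = C1 + C2*b^(19/20)


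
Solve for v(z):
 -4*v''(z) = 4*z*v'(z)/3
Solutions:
 v(z) = C1 + C2*erf(sqrt(6)*z/6)


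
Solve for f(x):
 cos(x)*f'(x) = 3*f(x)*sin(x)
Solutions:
 f(x) = C1/cos(x)^3


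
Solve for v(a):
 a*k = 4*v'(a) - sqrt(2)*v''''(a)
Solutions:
 v(a) = C1 + C4*exp(sqrt(2)*a) + a^2*k/8 + (C2*sin(sqrt(6)*a/2) + C3*cos(sqrt(6)*a/2))*exp(-sqrt(2)*a/2)


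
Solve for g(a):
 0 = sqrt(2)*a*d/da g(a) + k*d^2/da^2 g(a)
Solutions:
 g(a) = C1 + C2*sqrt(k)*erf(2^(3/4)*a*sqrt(1/k)/2)


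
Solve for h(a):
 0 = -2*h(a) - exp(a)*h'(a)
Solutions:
 h(a) = C1*exp(2*exp(-a))


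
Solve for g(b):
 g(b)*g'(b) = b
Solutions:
 g(b) = -sqrt(C1 + b^2)
 g(b) = sqrt(C1 + b^2)


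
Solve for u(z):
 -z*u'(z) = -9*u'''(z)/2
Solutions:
 u(z) = C1 + Integral(C2*airyai(6^(1/3)*z/3) + C3*airybi(6^(1/3)*z/3), z)


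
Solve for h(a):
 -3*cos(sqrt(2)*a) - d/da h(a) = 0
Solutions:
 h(a) = C1 - 3*sqrt(2)*sin(sqrt(2)*a)/2


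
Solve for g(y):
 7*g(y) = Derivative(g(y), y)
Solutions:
 g(y) = C1*exp(7*y)


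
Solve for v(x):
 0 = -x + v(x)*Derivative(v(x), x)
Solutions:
 v(x) = -sqrt(C1 + x^2)
 v(x) = sqrt(C1 + x^2)


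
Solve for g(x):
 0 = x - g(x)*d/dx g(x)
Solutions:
 g(x) = -sqrt(C1 + x^2)
 g(x) = sqrt(C1 + x^2)


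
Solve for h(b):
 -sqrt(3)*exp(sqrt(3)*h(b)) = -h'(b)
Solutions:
 h(b) = sqrt(3)*(2*log(-1/(C1 + sqrt(3)*b)) - log(3))/6


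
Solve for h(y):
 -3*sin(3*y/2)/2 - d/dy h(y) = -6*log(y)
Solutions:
 h(y) = C1 + 6*y*log(y) - 6*y + cos(3*y/2)


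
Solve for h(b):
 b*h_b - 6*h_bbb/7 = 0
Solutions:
 h(b) = C1 + Integral(C2*airyai(6^(2/3)*7^(1/3)*b/6) + C3*airybi(6^(2/3)*7^(1/3)*b/6), b)


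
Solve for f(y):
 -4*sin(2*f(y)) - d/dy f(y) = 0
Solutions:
 f(y) = pi - acos((-C1 - exp(16*y))/(C1 - exp(16*y)))/2
 f(y) = acos((-C1 - exp(16*y))/(C1 - exp(16*y)))/2


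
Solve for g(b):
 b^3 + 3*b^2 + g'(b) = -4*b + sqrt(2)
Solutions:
 g(b) = C1 - b^4/4 - b^3 - 2*b^2 + sqrt(2)*b


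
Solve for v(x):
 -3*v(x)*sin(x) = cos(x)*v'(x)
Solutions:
 v(x) = C1*cos(x)^3


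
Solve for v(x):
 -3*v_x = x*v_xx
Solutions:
 v(x) = C1 + C2/x^2


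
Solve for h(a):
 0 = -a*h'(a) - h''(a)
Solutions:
 h(a) = C1 + C2*erf(sqrt(2)*a/2)


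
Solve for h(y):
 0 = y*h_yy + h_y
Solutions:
 h(y) = C1 + C2*log(y)


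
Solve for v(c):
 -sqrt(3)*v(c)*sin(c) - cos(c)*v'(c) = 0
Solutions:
 v(c) = C1*cos(c)^(sqrt(3))


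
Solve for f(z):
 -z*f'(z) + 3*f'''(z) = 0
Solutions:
 f(z) = C1 + Integral(C2*airyai(3^(2/3)*z/3) + C3*airybi(3^(2/3)*z/3), z)


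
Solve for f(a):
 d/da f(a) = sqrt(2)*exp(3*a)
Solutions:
 f(a) = C1 + sqrt(2)*exp(3*a)/3


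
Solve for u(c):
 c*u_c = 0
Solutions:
 u(c) = C1


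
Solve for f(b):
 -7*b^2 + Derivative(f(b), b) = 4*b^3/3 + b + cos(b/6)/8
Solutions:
 f(b) = C1 + b^4/3 + 7*b^3/3 + b^2/2 + 3*sin(b/6)/4


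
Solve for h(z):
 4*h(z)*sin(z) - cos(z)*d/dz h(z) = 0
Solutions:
 h(z) = C1/cos(z)^4


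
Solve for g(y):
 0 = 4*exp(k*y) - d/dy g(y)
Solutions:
 g(y) = C1 + 4*exp(k*y)/k


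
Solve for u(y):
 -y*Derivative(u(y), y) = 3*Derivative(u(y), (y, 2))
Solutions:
 u(y) = C1 + C2*erf(sqrt(6)*y/6)


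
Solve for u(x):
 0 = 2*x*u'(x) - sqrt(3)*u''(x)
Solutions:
 u(x) = C1 + C2*erfi(3^(3/4)*x/3)


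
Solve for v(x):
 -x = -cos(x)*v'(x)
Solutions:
 v(x) = C1 + Integral(x/cos(x), x)


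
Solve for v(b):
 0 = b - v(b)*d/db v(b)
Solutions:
 v(b) = -sqrt(C1 + b^2)
 v(b) = sqrt(C1 + b^2)


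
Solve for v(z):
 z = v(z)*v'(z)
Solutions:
 v(z) = -sqrt(C1 + z^2)
 v(z) = sqrt(C1 + z^2)


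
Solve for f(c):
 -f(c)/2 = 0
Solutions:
 f(c) = 0


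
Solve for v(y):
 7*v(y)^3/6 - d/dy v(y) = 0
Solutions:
 v(y) = -sqrt(3)*sqrt(-1/(C1 + 7*y))
 v(y) = sqrt(3)*sqrt(-1/(C1 + 7*y))


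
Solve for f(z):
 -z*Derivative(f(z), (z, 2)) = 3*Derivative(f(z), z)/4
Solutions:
 f(z) = C1 + C2*z^(1/4)


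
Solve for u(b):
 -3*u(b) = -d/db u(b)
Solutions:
 u(b) = C1*exp(3*b)


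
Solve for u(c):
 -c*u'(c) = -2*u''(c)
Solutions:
 u(c) = C1 + C2*erfi(c/2)


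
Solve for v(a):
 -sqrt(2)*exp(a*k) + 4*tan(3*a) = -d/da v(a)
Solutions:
 v(a) = C1 + sqrt(2)*Piecewise((exp(a*k)/k, Ne(k, 0)), (a, True)) + 4*log(cos(3*a))/3


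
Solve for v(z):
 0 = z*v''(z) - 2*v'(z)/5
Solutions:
 v(z) = C1 + C2*z^(7/5)


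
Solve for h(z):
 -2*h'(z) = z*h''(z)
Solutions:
 h(z) = C1 + C2/z


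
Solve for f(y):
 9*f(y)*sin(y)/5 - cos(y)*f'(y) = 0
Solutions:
 f(y) = C1/cos(y)^(9/5)


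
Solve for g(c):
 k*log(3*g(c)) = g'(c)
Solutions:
 Integral(1/(log(_y) + log(3)), (_y, g(c))) = C1 + c*k


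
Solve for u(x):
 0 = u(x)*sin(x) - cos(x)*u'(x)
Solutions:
 u(x) = C1/cos(x)


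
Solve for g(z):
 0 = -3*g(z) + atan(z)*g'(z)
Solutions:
 g(z) = C1*exp(3*Integral(1/atan(z), z))


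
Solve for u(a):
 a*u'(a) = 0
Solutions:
 u(a) = C1


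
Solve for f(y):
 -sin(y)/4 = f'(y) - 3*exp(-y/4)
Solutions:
 f(y) = C1 + cos(y)/4 - 12*exp(-y/4)


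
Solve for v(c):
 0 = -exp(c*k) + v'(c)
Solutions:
 v(c) = C1 + exp(c*k)/k
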